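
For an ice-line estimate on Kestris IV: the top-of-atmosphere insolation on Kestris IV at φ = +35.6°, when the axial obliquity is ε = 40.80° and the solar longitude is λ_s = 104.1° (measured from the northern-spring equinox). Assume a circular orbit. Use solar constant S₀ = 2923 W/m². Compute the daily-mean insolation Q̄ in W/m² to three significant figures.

Q̄ ≈ 1.23e+03 W/m²

Solar declination: sin δ = sin ε · sin λ_s = sin 40.80° × sin 104.1° = 0.63373, so δ = +39.326°.
cos H₀ = −tan(+35.6°) tan(+39.326°) = -0.5865, H₀ = 2.1976 rad.
Bracket: H₀ sin φ sin δ + cos φ cos δ sin H₀ = 2.1976×0.58212×0.63373 + 0.81310×0.77355×0.80993 = 0.810710 + 0.509425 = 1.320135.
Q̄ = (S₀/π) × [bracket] = (2923/π) × 1.320135 = 1228 W/m².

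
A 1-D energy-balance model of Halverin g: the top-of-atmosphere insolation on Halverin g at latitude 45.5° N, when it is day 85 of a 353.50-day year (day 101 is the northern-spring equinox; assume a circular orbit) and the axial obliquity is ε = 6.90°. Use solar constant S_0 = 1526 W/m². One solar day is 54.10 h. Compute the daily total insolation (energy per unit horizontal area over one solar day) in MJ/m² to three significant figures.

62.7 MJ/m²

Solar longitude: L_s = 360° × (85 − 101)/353.50 = -16.294°, i.e. -16.294° + 360° = 343.706°.
sin δ = sin 6.90° × sin 343.706° = -0.03371, so δ = -1.932°.
cos h₀ = −tan(+45.5°) tan(-1.932°) = 0.0343, h₀ = 1.5365 rad.
Bracket: h₀ sin ϕ sin δ + cos ϕ cos δ sin h₀ = 1.5365×0.71325×-0.03371 + 0.70091×0.99943×0.99941 = -0.036943 + 0.700097 = 0.663154.
Q̄ = (S_0/π) × [bracket] = (1526/π) × 0.663154 = 322.12 W/m².
Daily total = Q̄ × 54.10 h × 3600 s/h = 322.12 × 54.10 × 3600 / 10⁶ = 62.74 MJ/m².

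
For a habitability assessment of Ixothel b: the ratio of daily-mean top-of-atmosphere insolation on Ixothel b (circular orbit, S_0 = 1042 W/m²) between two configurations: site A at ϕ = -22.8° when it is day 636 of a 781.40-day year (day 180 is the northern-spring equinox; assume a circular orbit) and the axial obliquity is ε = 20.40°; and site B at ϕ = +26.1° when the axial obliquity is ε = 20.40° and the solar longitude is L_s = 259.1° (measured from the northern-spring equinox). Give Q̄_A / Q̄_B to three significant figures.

Q̄_A / Q̄_B ≈ 1.64

— Configuration A (ϕ=-22.8°):
Solar longitude: L_s = 360° × (636 − 180)/781.40 = 210.084°.
sin δ = sin 20.40° × sin 210.084° = -0.17473, so δ = -10.063°.
cos h₀ = −tan(-22.8°) tan(-10.063°) = -0.0746, h₀ = 1.6455 rad.
Bracket: h₀ sin ϕ sin δ + cos ϕ cos δ sin h₀ = 1.6455×-0.38752×-0.17473 + 0.92186×0.98462×0.99721 = 0.111419 + 0.905149 = 1.016568.
Q̄ = (S_0/π) × [bracket] = (1042/π) × 1.016568 = 337.17 W/m².
— Configuration B (ϕ=+26.1°):
Solar declination: sin δ = sin ε · sin L_s = sin 20.40° × sin 259.1° = -0.34228, so δ = -20.016°.
cos h₀ = −tan(+26.1°) tan(-20.016°) = 0.1785, h₀ = 1.3914 rad.
Bracket: h₀ sin ϕ sin δ + cos ϕ cos δ sin h₀ = 1.3914×0.43994×-0.34228 + 0.89803×0.93960×0.98395 = -0.209521 + 0.830246 = 0.620725.
Q̄ = (S_0/π) × [bracket] = (1042/π) × 0.620725 = 205.88 W/m².
Ratio Q̄_A / Q̄_B = 337.17 / 205.88 = 1.638.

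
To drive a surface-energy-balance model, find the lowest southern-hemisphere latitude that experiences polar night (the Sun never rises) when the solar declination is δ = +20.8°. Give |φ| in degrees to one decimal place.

|φ| = 69.2°

Polar night requires cos H₀ = −tan φ tan δ ≥ 1, i.e. tan φ tan δ ≤ −1.
The boundary is |tan φ| · |tan δ| = 1, so |φ| = 90° − |δ| = 90° − 20.8° = 69.2° in the southern hemisphere.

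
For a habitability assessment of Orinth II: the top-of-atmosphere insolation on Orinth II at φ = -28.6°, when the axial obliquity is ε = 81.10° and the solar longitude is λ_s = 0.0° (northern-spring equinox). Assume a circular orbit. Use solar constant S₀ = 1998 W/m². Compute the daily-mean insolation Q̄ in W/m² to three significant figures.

Solar declination: sin δ = sin ε · sin λ_s = sin 81.10° × sin 0.0° = 0.00000, so δ = +0.000°.
cos H₀ = −tan(-28.6°) tan(+0.000°) = 0.0000, H₀ = 1.5708 rad.
Bracket: H₀ sin φ sin δ + cos φ cos δ sin H₀ = 1.5708×-0.47869×0.00000 + 0.87798×1.00000×1.00000 = -0.000000 + 0.877980 = 0.877980.
Q̄ = (S₀/π) × [bracket] = (1998/π) × 0.877980 = 558.4 W/m².

Q̄ ≈ 558 W/m²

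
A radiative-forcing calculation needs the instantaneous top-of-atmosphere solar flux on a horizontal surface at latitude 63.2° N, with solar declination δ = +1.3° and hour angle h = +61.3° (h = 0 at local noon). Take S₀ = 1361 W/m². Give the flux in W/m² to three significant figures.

322 W/m²

cos θ_z = sin φ sin δ + cos φ cos δ cos h = 0.020250 + 0.216466 = 0.236716.
Flux = S₀ · cos θ_z = 1361 × 0.236716 = 322.2 W/m².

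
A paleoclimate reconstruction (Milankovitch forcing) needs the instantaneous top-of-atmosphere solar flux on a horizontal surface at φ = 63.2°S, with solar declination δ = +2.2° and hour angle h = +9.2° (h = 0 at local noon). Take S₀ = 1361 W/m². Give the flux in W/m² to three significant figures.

cos θ_z = sin φ sin δ + cos φ cos δ cos h = -0.034264 + 0.444750 = 0.410486.
Flux = S₀ · cos θ_z = 1361 × 0.410486 = 558.7 W/m².

559 W/m²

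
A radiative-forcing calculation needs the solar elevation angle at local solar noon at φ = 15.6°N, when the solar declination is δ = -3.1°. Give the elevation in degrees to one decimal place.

71.3°

At local noon the hour angle is zero, so the zenith angle equals |φ − δ| = |+15.6° − (-3.100°)| = 18.700°.
Elevation = 90° − 18.700° = 71.3°.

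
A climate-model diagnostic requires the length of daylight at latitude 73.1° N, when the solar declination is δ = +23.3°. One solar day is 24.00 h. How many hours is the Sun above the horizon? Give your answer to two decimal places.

Sunrise equation: cos H₀ = −tan φ · tan δ = -1.4175 ≤ −1, so the Sun never sets (polar day) and H₀ = π.
Daylight = 2H₀/(2π) × 24.00 h = (3.1416/π) × 24.00 = 24.00 h.

24.00 h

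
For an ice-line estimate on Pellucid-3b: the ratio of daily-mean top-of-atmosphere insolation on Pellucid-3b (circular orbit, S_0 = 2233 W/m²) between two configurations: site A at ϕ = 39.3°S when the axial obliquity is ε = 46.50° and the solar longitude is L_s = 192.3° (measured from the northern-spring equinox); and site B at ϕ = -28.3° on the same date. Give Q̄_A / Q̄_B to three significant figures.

Q̄_A / Q̄_B ≈ 0.936

— Configuration A (ϕ=-39.3°):
Solar declination: sin δ = sin ε · sin L_s = sin 46.50° × sin 192.3° = -0.15453, so δ = -8.889°.
cos h₀ = −tan(-39.3°) tan(-8.889°) = -0.1280, h₀ = 1.6992 rad.
Bracket: h₀ sin ϕ sin δ + cos ϕ cos δ sin h₀ = 1.6992×-0.63338×-0.15453 + 0.77384×0.98799×0.99177 = 0.166311 + 0.758254 = 0.924565.
Q̄ = (S_0/π) × [bracket] = (2233/π) × 0.924565 = 657.17 W/m².
— Configuration B (ϕ=-28.3°):
cos h₀ = −tan(-28.3°) tan(-8.889°) = -0.0842, h₀ = 1.6551 rad.
Bracket: h₀ sin ϕ sin δ + cos ϕ cos δ sin h₀ = 1.6551×-0.47409×-0.15453 + 0.88048×0.98799×0.99645 = 0.121254 + 0.866817 = 0.988071.
Q̄ = (S_0/π) × [bracket] = (2233/π) × 0.988071 = 702.31 W/m².
Ratio Q̄_A / Q̄_B = 657.17 / 702.31 = 0.9357.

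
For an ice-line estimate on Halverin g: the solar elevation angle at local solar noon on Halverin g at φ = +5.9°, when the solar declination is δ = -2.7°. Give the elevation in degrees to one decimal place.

At local noon the hour angle is zero, so the zenith angle equals |φ − δ| = |+5.9° − (-2.700°)| = 8.600°.
Elevation = 90° − 8.600° = 81.4°.

81.4°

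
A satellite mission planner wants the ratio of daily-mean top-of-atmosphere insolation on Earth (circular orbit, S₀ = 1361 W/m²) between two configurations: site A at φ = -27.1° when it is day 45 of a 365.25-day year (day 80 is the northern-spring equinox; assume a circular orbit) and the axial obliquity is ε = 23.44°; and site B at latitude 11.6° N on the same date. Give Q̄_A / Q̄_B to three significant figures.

— Configuration A (φ=-27.1°):
Solar longitude: λ_s = 360° × (45 − 80)/365.25 = -34.497°, i.e. -34.497° + 360° = 325.503°.
sin δ = sin 23.44° × sin 325.503° = -0.22529, so δ = -13.020°.
cos H₀ = −tan(-27.1°) tan(-13.020°) = -0.1183, H₀ = 1.6894 rad.
Bracket: H₀ sin φ sin δ + cos φ cos δ sin H₀ = 1.6894×-0.45554×-0.22529 + 0.89021×0.97429×0.99297 = 0.173381 + 0.861225 = 1.034606.
Q̄ = (S₀/π) × [bracket] = (1361/π) × 1.034606 = 448.21 W/m².
— Configuration B (φ=+11.6°):
cos H₀ = −tan(+11.6°) tan(-13.020°) = 0.0475, H₀ = 1.5233 rad.
Bracket: H₀ sin φ sin δ + cos φ cos δ sin H₀ = 1.5233×0.20108×-0.22529 + 0.97958×0.97429×0.99887 = -0.069007 + 0.953317 = 0.884310.
Q̄ = (S₀/π) × [bracket] = (1361/π) × 0.884310 = 383.10 W/m².
Ratio Q̄_A / Q̄_B = 448.21 / 383.10 = 1.170.

Q̄_A / Q̄_B ≈ 1.17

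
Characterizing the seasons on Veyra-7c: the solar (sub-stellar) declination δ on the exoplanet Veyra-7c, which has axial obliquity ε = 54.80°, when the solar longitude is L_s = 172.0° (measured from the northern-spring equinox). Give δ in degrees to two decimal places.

δ = +6.53°

sin δ = sin ε · sin L_s = sin 54.80° × sin 172.0° = 0.113725.
δ = arcsin(0.113725) = +6.53°.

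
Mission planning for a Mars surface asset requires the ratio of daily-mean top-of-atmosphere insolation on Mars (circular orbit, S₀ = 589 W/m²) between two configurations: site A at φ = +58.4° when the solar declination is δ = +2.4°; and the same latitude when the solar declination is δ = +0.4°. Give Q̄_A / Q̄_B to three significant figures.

Q̄_A / Q̄_B ≈ 1.09

— Configuration A (φ=+58.4°):
cos H₀ = −tan(+58.4°) tan(+2.400°) = -0.0681, H₀ = 1.6390 rad.
Bracket: H₀ sin φ sin δ + cos φ cos δ sin H₀ = 1.6390×0.85173×0.04188 + 0.52399×0.99912×0.99768 = 0.058464 + 0.522314 = 0.580778.
Q̄ = (S₀/π) × [bracket] = (589/π) × 0.580778 = 108.89 W/m².
— Configuration B (φ=+58.4°):
cos H₀ = −tan(+58.4°) tan(+0.400°) = -0.0113, H₀ = 1.5821 rad.
Bracket: H₀ sin φ sin δ + cos φ cos δ sin H₀ = 1.5821×0.85173×0.00698 + 0.52399×0.99998×0.99994 = 0.009406 + 0.523948 = 0.533354.
Q̄ = (S₀/π) × [bracket] = (589/π) × 0.533354 = 99.996 W/m².
Ratio Q̄_A / Q̄_B = 108.89 / 99.996 = 1.089.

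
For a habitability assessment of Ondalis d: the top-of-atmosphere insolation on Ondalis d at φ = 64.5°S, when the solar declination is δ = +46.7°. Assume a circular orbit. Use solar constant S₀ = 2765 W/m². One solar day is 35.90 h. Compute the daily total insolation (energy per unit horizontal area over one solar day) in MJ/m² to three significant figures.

0.00 MJ/m²

cos H₀ = −tan(-64.5°) tan(+46.700°) = 2.2248 ≥ 1 ⇒ polar night, H₀ = 0 and Q̄ = 0.
Daily total = Q̄ × 35.90 h × 3600 s/h = 0.00 MJ/m².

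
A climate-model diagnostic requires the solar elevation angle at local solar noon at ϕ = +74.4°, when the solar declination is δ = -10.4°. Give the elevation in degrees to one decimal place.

At local noon the hour angle is zero, so the zenith angle equals |ϕ − δ| = |+74.4° − (-10.400°)| = 84.800°.
Elevation = 90° − 84.800° = 5.2°.

5.2°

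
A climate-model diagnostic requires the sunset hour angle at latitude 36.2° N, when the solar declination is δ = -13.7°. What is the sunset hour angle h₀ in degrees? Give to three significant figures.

cos h₀ = −tan ϕ · tan δ = −tan(+36.2°) × tan(-13.700°) = 0.1784, so h₀ = 1.3914 rad = 79.72°.

h₀ = 79.7°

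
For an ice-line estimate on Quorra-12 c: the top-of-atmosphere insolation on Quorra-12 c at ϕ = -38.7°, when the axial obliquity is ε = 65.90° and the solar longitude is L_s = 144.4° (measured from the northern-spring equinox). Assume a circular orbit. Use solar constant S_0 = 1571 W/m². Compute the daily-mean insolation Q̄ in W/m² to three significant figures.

Q̄ ≈ 112 W/m²

Solar declination: sin δ = sin ε · sin L_s = sin 65.90° × sin 144.4° = 0.53138, so δ = +32.099°.
cos h₀ = −tan(-38.7°) tan(+32.099°) = 0.5025, h₀ = 1.0443 rad.
Bracket: h₀ sin ϕ sin δ + cos ϕ cos δ sin h₀ = 1.0443×-0.62524×0.53138 + 0.78043×0.84713×0.86455 = -0.346958 + 0.571576 = 0.224618.
Q̄ = (S_0/π) × [bracket] = (1571/π) × 0.224618 = 112.3 W/m².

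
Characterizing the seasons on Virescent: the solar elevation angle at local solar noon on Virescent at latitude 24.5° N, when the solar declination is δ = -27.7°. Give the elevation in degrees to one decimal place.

37.8°

At local noon the hour angle is zero, so the zenith angle equals |ϕ − δ| = |+24.5° − (-27.700°)| = 52.200°.
Elevation = 90° − 52.200° = 37.8°.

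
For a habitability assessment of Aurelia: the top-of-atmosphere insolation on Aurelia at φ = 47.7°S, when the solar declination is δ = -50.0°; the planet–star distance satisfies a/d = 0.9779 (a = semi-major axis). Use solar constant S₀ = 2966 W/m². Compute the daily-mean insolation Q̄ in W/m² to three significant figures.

cos H₀ = −tan(-47.7°) tan(-50.000°) = -1.3097 ≤ −1 ⇒ polar day, H₀ = π.
Bracket: H₀ sin φ sin δ + cos φ cos δ sin H₀ = 3.1416×-0.73963×-0.76604 + 0.67301×0.64279×0.00000 = 1.779987 + 0.000000 = 1.779987.
Inverse-square distance factor (a/d)² = 0.9779² = 0.956288.
Q̄ = (S₀/π) × 0.956288 × [bracket] = (2966/π) × 0.956288 × 1.779987 = 1607 W/m².

Q̄ ≈ 1.61e+03 W/m²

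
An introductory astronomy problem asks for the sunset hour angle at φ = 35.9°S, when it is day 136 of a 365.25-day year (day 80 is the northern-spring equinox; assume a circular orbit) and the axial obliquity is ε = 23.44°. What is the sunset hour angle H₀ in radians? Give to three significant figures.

Solar longitude: λ_s = 360° × (136 − 80)/365.25 = 55.195°.
sin δ = sin 23.44° × sin 55.195° = 0.32662, so δ = +19.064°.
cos H₀ = −tan φ · tan δ = −tan(-35.9°) × tan(+19.064°) = 0.2502, so H₀ = 1.3180 rad = 75.51°.

H₀ = 1.32 rad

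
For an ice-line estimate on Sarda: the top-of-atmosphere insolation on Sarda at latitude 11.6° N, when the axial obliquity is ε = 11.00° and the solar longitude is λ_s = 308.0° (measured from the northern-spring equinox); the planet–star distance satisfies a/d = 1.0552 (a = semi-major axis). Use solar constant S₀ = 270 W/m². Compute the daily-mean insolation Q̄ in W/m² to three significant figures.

Q̄ ≈ 88.2 W/m²

Solar declination: sin δ = sin ε · sin λ_s = sin 11.00° × sin 308.0° = -0.15036, so δ = -8.648°.
cos H₀ = −tan(+11.6°) tan(-8.648°) = 0.0312, H₀ = 1.5396 rad.
Bracket: H₀ sin φ sin δ + cos φ cos δ sin H₀ = 1.5396×0.20108×-0.15036 + 0.97958×0.98863×0.99951 = -0.046549 + 0.967968 = 0.921419.
Inverse-square distance factor (a/d)² = 1.0552² = 1.113447.
Q̄ = (S₀/π) × 1.113447 × [bracket] = (270/π) × 1.113447 × 0.921419 = 88.17 W/m².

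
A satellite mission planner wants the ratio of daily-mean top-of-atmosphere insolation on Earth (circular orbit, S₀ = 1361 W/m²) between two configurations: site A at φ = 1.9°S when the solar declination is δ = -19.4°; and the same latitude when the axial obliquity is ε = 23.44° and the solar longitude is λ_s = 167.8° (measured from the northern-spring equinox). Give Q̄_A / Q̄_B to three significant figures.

— Configuration A (φ=-1.9°):
cos H₀ = −tan(-1.9°) tan(-19.400°) = -0.0117, H₀ = 1.5825 rad.
Bracket: H₀ sin φ sin δ + cos φ cos δ sin H₀ = 1.5825×-0.03316×-0.33216 + 0.99945×0.94322×0.99993 = 0.017430 + 0.942635 = 0.960065.
Q̄ = (S₀/π) × [bracket] = (1361/π) × 0.960065 = 415.92 W/m².
— Configuration B (φ=-1.9°):
Solar declination: sin δ = sin ε · sin λ_s = sin 23.44° × sin 167.8° = 0.08406, so δ = +4.822°.
cos H₀ = −tan(-1.9°) tan(+4.822°) = 0.0028, H₀ = 1.5680 rad.
Bracket: H₀ sin φ sin δ + cos φ cos δ sin H₀ = 1.5680×-0.03316×0.08406 + 0.99945×0.99646×1.00000 = -0.004371 + 0.995912 = 0.991541.
Q̄ = (S₀/π) × [bracket] = (1361/π) × 0.991541 = 429.56 W/m².
Ratio Q̄_A / Q̄_B = 415.92 / 429.56 = 0.9682.

Q̄_A / Q̄_B ≈ 0.968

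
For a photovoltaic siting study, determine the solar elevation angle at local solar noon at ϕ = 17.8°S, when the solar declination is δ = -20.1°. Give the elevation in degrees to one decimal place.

At local noon the hour angle is zero, so the zenith angle equals |ϕ − δ| = |-17.8° − (-20.100°)| = 2.300°.
Elevation = 90° − 2.300° = 87.7°.

87.7°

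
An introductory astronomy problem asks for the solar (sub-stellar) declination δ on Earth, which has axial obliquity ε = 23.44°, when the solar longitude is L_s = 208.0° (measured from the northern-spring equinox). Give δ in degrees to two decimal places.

δ = -10.76°

sin δ = sin ε · sin L_s = sin 23.44° × sin 208.0° = -0.186750.
δ = arcsin(-0.186750) = -10.76°.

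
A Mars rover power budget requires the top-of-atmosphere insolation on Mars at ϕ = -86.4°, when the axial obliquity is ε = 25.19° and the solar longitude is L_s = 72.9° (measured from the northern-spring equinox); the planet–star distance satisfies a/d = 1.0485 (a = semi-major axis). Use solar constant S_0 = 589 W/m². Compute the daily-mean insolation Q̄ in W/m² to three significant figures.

Solar declination: sin δ = sin ε · sin L_s = sin 25.19° × sin 72.9° = 0.40681, so δ = +24.004°.
cos h₀ = −tan(-86.4°) tan(+24.004°) = 7.0782 ≥ 1 ⇒ polar night, h₀ = 0 and Q̄ = 0.
Inverse-square distance factor (a/d)² = 1.0485² = 1.099352.

Q̄ ≈ 0.00 W/m²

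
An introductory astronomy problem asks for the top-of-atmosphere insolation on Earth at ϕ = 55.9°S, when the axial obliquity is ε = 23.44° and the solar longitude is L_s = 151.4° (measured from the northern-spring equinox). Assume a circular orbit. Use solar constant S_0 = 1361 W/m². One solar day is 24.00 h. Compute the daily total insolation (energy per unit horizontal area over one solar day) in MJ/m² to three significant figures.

Solar declination: sin δ = sin ε · sin L_s = sin 23.44° × sin 151.4° = 0.19042, so δ = +10.977°.
cos h₀ = −tan(-55.9°) tan(+10.977°) = 0.2865, h₀ = 1.2802 rad.
Bracket: h₀ sin ϕ sin δ + cos ϕ cos δ sin h₀ = 1.2802×-0.82806×0.19042 + 0.56064×0.98170×0.95808 = -0.201861 + 0.527308 = 0.325447.
Q̄ = (S_0/π) × [bracket] = (1361/π) × 0.325447 = 140.99 W/m².
Daily total = Q̄ × 24.00 h × 3600 s/h = 140.99 × 24.00 × 3600 / 10⁶ = 12.18 MJ/m².

12.2 MJ/m²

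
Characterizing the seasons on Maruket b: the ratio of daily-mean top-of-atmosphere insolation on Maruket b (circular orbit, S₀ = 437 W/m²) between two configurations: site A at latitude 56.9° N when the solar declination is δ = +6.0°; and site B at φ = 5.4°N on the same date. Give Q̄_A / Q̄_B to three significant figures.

— Configuration A (φ=+56.9°):
cos H₀ = −tan(+56.9°) tan(+6.000°) = -0.1612, H₀ = 1.7327 rad.
Bracket: H₀ sin φ sin δ + cos φ cos δ sin H₀ = 1.7327×0.83772×0.10453 + 0.54610×0.99452×0.98692 = 0.151727 + 0.536004 = 0.687731.
Q̄ = (S₀/π) × [bracket] = (437/π) × 0.687731 = 95.664 W/m².
— Configuration B (φ=+5.4°):
cos H₀ = −tan(+5.4°) tan(+6.000°) = -0.0099, H₀ = 1.5807 rad.
Bracket: H₀ sin φ sin δ + cos φ cos δ sin H₀ = 1.5807×0.09411×0.10453 + 0.99556×0.99452×0.99995 = 0.015550 + 0.990055 = 1.005605.
Q̄ = (S₀/π) × [bracket] = (437/π) × 1.005605 = 139.88 W/m².
Ratio Q̄_A / Q̄_B = 95.664 / 139.88 = 0.6839.

Q̄_A / Q̄_B ≈ 0.684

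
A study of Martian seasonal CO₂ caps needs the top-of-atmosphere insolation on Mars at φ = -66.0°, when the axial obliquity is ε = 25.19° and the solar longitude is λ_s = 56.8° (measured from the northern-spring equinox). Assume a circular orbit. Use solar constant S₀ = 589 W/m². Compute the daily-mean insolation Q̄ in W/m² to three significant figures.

Solar declination: sin δ = sin ε · sin λ_s = sin 25.19° × sin 56.8° = 0.35614, so δ = +20.864°.
cos H₀ = −tan(-66.0°) tan(+20.864°) = 0.8560, H₀ = 0.5432 rad.
Bracket: H₀ sin φ sin δ + cos φ cos δ sin H₀ = 0.5432×-0.91355×0.35614 + 0.40674×0.93443×0.51690 = -0.176731 + 0.196458 = 0.019727.
Q̄ = (S₀/π) × [bracket] = (589/π) × 0.019727 = 3.699 W/m².

Q̄ ≈ 3.70 W/m²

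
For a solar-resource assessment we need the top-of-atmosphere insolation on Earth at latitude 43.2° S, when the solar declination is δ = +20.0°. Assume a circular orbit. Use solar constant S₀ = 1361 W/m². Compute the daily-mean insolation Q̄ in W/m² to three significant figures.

cos H₀ = −tan(-43.2°) tan(+20.000°) = 0.3418, H₀ = 1.2220 rad.
Bracket: H₀ sin φ sin δ + cos φ cos δ sin H₀ = 1.2220×-0.68455×0.34202 + 0.72897×0.93969×0.93978 = -0.286107 + 0.643755 = 0.357648.
Q̄ = (S₀/π) × [bracket] = (1361/π) × 0.357648 = 154.9 W/m².

Q̄ ≈ 155 W/m²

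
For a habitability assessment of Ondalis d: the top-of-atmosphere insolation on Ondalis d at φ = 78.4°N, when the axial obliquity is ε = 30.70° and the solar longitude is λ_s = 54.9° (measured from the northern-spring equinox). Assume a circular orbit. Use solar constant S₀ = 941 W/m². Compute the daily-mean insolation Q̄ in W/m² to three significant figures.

Solar declination: sin δ = sin ε · sin λ_s = sin 30.70° × sin 54.9° = 0.41770, so δ = +24.689°.
cos H₀ = −tan(+78.4°) tan(+24.689°) = -2.2396 ≤ −1 ⇒ polar day, H₀ = π.
Bracket: H₀ sin φ sin δ + cos φ cos δ sin H₀ = 3.1416×0.97958×0.41770 + 0.20108×0.90858×0.00000 = 1.285450 + 0.000000 = 1.285450.
Q̄ = (S₀/π) × [bracket] = (941/π) × 1.285450 = 385.0 W/m².

Q̄ ≈ 385 W/m²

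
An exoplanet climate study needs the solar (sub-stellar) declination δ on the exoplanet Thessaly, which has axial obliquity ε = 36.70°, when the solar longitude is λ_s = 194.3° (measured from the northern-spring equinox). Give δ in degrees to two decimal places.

sin δ = sin ε · sin λ_s = sin 36.70° × sin 194.3° = -0.147613.
δ = arcsin(-0.147613) = -8.49°.

δ = -8.49°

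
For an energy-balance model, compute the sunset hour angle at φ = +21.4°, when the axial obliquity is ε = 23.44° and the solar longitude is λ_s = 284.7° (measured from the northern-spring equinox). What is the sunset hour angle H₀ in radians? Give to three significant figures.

H₀ = 1.41 rad

Solar declination: sin δ = sin ε · sin λ_s = sin 23.44° × sin 284.7° = -0.38477, so δ = -22.629°.
cos H₀ = −tan φ · tan δ = −tan(+21.4°) × tan(-22.629°) = 0.1634, so H₀ = 1.4067 rad = 80.60°.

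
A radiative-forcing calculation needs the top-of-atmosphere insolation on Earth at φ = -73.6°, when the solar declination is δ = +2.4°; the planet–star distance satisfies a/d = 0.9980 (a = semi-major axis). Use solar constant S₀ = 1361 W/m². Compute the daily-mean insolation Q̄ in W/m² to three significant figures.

Q̄ ≈ 95.7 W/m²

cos H₀ = −tan(-73.6°) tan(+2.400°) = 0.1424, H₀ = 1.4279 rad.
Bracket: H₀ sin φ sin δ + cos φ cos δ sin H₀ = 1.4279×-0.95931×0.04188 + 0.28234×0.99912×0.98981 = -0.057367 + 0.279217 = 0.221850.
Inverse-square distance factor (a/d)² = 0.9980² = 0.996004.
Q̄ = (S₀/π) × 0.996004 × [bracket] = (1361/π) × 0.996004 × 0.221850 = 95.73 W/m².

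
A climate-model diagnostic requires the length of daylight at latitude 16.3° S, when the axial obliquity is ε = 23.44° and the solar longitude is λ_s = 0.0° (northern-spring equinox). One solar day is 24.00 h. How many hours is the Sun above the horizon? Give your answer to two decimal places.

12.00 h

Solar declination: sin δ = sin ε · sin λ_s = sin 23.44° × sin 0.0° = 0.00000, so δ = +0.000°.
cos H₀ = −tan φ · tan δ = −tan(-16.3°) × tan(+0.000°) = 0.0000, so H₀ = 1.5708 rad = 90.00°.
Daylight = 2H₀/(2π) × 24.00 h = (1.5708/π) × 24.00 = 12.00 h.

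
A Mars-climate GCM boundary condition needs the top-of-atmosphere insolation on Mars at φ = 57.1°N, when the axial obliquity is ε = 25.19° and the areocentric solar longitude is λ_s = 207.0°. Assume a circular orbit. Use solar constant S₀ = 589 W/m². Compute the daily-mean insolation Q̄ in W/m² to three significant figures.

Q̄ ≈ 56.8 W/m²

sin δ = sin 25.19° × sin 207.0° = -0.19323, so δ = -11.141°.
cos H₀ = −tan(+57.1°) tan(-11.141°) = 0.3044, H₀ = 1.2615 rad.
Bracket: H₀ sin φ sin δ + cos φ cos δ sin H₀ = 1.2615×0.83962×-0.19323 + 0.54317×0.98115×0.95254 = -0.204665 + 0.507638 = 0.302973.
Q̄ = (S₀/π) × [bracket] = (589/π) × 0.302973 = 56.80 W/m².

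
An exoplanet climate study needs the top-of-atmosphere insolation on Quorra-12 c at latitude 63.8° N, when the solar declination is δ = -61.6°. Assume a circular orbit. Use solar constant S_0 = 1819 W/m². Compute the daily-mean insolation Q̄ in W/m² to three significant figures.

cos h₀ = −tan(+63.8°) tan(-61.600°) = 3.7586 ≥ 1 ⇒ polar night, h₀ = 0 and Q̄ = 0.

Q̄ ≈ 0.00 W/m²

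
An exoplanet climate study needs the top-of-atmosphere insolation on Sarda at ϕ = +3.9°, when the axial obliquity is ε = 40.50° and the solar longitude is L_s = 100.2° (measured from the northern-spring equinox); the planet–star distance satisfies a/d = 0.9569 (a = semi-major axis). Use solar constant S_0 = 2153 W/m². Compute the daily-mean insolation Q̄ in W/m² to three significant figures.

Q̄ ≈ 525 W/m²

Solar declination: sin δ = sin ε · sin L_s = sin 40.50° × sin 100.2° = 0.63918, so δ = +39.731°.
cos h₀ = −tan(+3.9°) tan(+39.731°) = -0.0567, h₀ = 1.6275 rad.
Bracket: h₀ sin ϕ sin δ + cos ϕ cos δ sin h₀ = 1.6275×0.06802×0.63918 + 0.99768×0.76905×0.99839 = 0.070759 + 0.766031 = 0.836790.
Inverse-square distance factor (a/d)² = 0.9569² = 0.915658.
Q̄ = (S_0/π) × 0.915658 × [bracket] = (2153/π) × 0.915658 × 0.836790 = 525.1 W/m².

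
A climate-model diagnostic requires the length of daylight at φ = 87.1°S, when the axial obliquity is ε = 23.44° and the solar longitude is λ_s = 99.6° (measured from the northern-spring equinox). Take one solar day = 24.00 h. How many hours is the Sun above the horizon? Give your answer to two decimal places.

Solar declination: sin δ = sin ε · sin λ_s = sin 23.44° × sin 99.6° = 0.39222, so δ = +23.093°.
cos H₀ = −tan φ · tan δ = 8.4169 ≥ 1, so the Sun never rises (polar night) and H₀ = 0.
Daylight = 2H₀/(2π) × 24.00 h = (0.0000/π) × 24.00 = 0.00 h.

0.00 h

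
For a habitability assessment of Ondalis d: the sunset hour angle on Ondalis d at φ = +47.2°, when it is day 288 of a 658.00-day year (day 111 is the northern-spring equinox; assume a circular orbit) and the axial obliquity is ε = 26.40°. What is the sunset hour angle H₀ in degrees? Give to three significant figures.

H₀ = 122°

Solar longitude: λ_s = 360° × (288 − 111)/658.00 = 96.839°.
sin δ = sin 26.40° × sin 96.839° = 0.44147, so δ = +26.198°.
cos H₀ = −tan φ · tan δ = −tan(+47.2°) × tan(+26.198°) = -0.5313, so H₀ = 2.1310 rad = 122.10°.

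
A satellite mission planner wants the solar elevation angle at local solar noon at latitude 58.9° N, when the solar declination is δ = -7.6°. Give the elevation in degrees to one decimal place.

23.5°

At local noon the hour angle is zero, so the zenith angle equals |φ − δ| = |+58.9° − (-7.600°)| = 66.500°.
Elevation = 90° − 66.500° = 23.5°.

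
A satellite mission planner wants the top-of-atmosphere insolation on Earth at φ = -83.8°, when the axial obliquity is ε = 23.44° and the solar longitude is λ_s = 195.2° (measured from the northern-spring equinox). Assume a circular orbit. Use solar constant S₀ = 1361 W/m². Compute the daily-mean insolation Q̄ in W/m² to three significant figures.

Solar declination: sin δ = sin ε · sin λ_s = sin 23.44° × sin 195.2° = -0.10430, so δ = -5.987°.
cos H₀ = −tan(-83.8°) tan(-5.987°) = -0.9653, H₀ = 2.8775 rad.
Bracket: H₀ sin φ sin δ + cos φ cos δ sin H₀ = 2.8775×-0.99415×-0.10430 + 0.10800×0.99455×0.26105 = 0.298368 + 0.028040 = 0.326408.
Q̄ = (S₀/π) × [bracket] = (1361/π) × 0.326408 = 141.4 W/m².

Q̄ ≈ 141 W/m²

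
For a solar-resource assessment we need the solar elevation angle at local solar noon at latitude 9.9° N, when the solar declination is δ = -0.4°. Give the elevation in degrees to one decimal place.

79.7°

At local noon the hour angle is zero, so the zenith angle equals |ϕ − δ| = |+9.9° − (-0.400°)| = 10.300°.
Elevation = 90° − 10.300° = 79.7°.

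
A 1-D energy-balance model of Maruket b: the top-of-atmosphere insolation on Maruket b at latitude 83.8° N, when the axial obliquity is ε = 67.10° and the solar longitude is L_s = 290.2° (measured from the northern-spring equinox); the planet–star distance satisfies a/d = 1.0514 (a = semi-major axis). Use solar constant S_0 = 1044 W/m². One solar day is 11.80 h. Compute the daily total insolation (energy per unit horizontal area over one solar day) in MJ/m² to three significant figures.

Solar declination: sin δ = sin ε · sin L_s = sin 67.10° × sin 290.2° = -0.86453, so δ = -59.829°.
cos h₀ = −tan(+83.8°) tan(-59.829°) = 15.8342 ≥ 1 ⇒ polar night, h₀ = 0 and Q̄ = 0.
Inverse-square distance factor (a/d)² = 1.0514² = 1.105442.
Daily total = Q̄ × 11.80 h × 3600 s/h = 0.00 MJ/m².

0.00 MJ/m²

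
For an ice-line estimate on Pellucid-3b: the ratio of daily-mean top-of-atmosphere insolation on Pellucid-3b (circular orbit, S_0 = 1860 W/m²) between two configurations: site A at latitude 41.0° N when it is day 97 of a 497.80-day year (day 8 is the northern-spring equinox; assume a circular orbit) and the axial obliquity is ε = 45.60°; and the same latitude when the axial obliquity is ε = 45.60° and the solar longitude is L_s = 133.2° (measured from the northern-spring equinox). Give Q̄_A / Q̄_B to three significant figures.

— Configuration A (ϕ=+41.0°):
Solar longitude: L_s = 360° × (97 − 8)/497.80 = 64.363°.
sin δ = sin 45.60° × sin 64.363° = 0.64414, so δ = +40.101°.
cos h₀ = −tan(+41.0°) tan(+40.101°) = -0.7320, h₀ = 2.3921 rad.
Bracket: h₀ sin ϕ sin δ + cos ϕ cos δ sin h₀ = 2.3921×0.65606×0.64414 + 0.75471×0.76491×0.68127 = 1.010888 + 0.393287 = 1.404175.
Q̄ = (S_0/π) × [bracket] = (1860/π) × 1.404175 = 831.35 W/m².
— Configuration B (ϕ=+41.0°):
Solar declination: sin δ = sin ε · sin L_s = sin 45.60° × sin 133.2° = 0.52083, so δ = +31.388°.
cos h₀ = −tan(+41.0°) tan(+31.388°) = -0.5304, h₀ = 2.1298 rad.
Bracket: h₀ sin ϕ sin δ + cos ϕ cos δ sin h₀ = 2.1298×0.65606×0.52083 + 0.75471×0.85366×0.84777 = 0.727744 + 0.546189 = 1.273933.
Q̄ = (S_0/π) × [bracket] = (1860/π) × 1.273933 = 754.24 W/m².
Ratio Q̄_A / Q̄_B = 831.35 / 754.24 = 1.102.

Q̄_A / Q̄_B ≈ 1.10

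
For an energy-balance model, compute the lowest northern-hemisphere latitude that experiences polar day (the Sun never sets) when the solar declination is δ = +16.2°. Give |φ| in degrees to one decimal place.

Polar day requires cos H₀ = −tan φ tan δ ≤ −1, i.e. tan φ tan δ ≥ 1.
The boundary is |tan φ| · |tan δ| = 1, so |φ| = 90° − |δ| = 90° − 16.2° = 73.8° in the northern hemisphere.

|φ| = 73.8°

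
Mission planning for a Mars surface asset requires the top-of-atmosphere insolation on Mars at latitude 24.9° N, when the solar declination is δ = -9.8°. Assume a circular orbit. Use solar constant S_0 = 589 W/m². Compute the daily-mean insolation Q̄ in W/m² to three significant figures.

Q̄ ≈ 147 W/m²

cos h₀ = −tan(+24.9°) tan(-9.800°) = 0.0802, h₀ = 1.4905 rad.
Bracket: h₀ sin ϕ sin δ + cos ϕ cos δ sin h₀ = 1.4905×0.42104×-0.17021 + 0.90704×0.98541×0.99678 = -0.106817 + 0.890928 = 0.784111.
Q̄ = (S_0/π) × [bracket] = (589/π) × 0.784111 = 147.0 W/m².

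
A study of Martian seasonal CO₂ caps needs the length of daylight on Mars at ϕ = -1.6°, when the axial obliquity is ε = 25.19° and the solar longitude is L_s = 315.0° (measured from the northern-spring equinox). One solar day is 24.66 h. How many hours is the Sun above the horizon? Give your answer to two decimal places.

Solar declination: sin δ = sin ε · sin L_s = sin 25.19° × sin 315.0° = -0.30096, so δ = -17.515°.
cos h₀ = −tan ϕ · tan δ = −tan(-1.6°) × tan(-17.515°) = -0.0088, so h₀ = 1.5796 rad = 90.51°.
Daylight = 2h₀/(2π) × 24.66 h = (1.5796/π) × 24.66 = 12.40 h.

12.40 h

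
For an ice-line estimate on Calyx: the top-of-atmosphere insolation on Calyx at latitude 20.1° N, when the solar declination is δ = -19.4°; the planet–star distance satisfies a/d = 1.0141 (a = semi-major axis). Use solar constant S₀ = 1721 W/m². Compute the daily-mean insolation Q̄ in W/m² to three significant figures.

Q̄ ≈ 402 W/m²

cos H₀ = −tan(+20.1°) tan(-19.400°) = 0.1289, H₀ = 1.4416 rad.
Bracket: H₀ sin φ sin δ + cos φ cos δ sin H₀ = 1.4416×0.34366×-0.33216 + 0.93909×0.94322×0.99166 = -0.164559 + 0.878381 = 0.713822.
Inverse-square distance factor (a/d)² = 1.0141² = 1.028399.
Q̄ = (S₀/π) × 1.028399 × [bracket] = (1721/π) × 1.028399 × 0.713822 = 402.1 W/m².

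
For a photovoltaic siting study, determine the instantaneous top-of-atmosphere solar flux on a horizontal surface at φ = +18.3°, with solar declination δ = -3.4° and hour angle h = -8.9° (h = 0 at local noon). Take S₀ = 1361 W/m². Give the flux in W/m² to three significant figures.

cos θ_z = sin φ sin δ + cos φ cos δ cos h = -0.018622 + 0.936343 = 0.917721.
Flux = S₀ · cos θ_z = 1361 × 0.917721 = 1249 W/m².

1.25e+03 W/m²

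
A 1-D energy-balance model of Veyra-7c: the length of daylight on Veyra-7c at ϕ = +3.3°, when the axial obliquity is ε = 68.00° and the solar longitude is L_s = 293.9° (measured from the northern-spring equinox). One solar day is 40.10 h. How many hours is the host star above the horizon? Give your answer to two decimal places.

Solar declination: sin δ = sin ε · sin L_s = sin 68.00° × sin 293.9° = -0.84768, so δ = -57.960°.
cos h₀ = −tan ϕ · tan δ = −tan(+3.3°) × tan(-57.960°) = 0.0921, so h₀ = 1.4785 rad = 84.71°.
Daylight = 2h₀/(2π) × 40.10 h = (1.4785/π) × 40.10 = 18.87 h.

18.87 h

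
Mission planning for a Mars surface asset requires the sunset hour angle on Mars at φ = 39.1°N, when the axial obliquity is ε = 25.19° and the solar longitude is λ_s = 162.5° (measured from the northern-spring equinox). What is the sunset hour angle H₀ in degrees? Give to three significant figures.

Solar declination: sin δ = sin ε · sin λ_s = sin 25.19° × sin 162.5° = 0.12799, so δ = +7.353°.
cos H₀ = −tan φ · tan δ = −tan(+39.1°) × tan(+7.353°) = -0.1049, so H₀ = 1.6759 rad = 96.02°.

H₀ = 96.0°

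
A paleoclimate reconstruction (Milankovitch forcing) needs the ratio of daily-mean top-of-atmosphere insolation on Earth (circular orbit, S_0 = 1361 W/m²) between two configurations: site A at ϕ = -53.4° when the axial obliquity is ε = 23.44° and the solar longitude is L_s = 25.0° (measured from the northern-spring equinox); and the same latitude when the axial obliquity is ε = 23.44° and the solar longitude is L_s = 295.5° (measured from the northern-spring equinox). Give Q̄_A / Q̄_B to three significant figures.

Q̄_A / Q̄_B ≈ 0.360

— Configuration A (ϕ=-53.4°):
Solar declination: sin δ = sin ε · sin L_s = sin 23.44° × sin 25.0° = 0.16811, so δ = +9.678°.
cos h₀ = −tan(-53.4°) tan(+9.678°) = 0.2296, h₀ = 1.3391 rad.
Bracket: h₀ sin ϕ sin δ + cos ϕ cos δ sin h₀ = 1.3391×-0.80282×0.16811 + 0.59622×0.98577×0.97328 = -0.180728 + 0.572031 = 0.391303.
Q̄ = (S_0/π) × [bracket] = (1361/π) × 0.391303 = 169.52 W/m².
— Configuration B (ϕ=-53.4°):
Solar declination: sin δ = sin ε · sin L_s = sin 23.44° × sin 295.5° = -0.35904, so δ = -21.041°.
cos h₀ = −tan(-53.4°) tan(-21.041°) = -0.5180, h₀ = 2.1153 rad.
Bracket: h₀ sin ϕ sin δ + cos ϕ cos δ sin h₀ = 2.1153×-0.80282×-0.35904 + 0.59622×0.93332×0.85539 = 0.609724 + 0.475994 = 1.085718.
Q̄ = (S_0/π) × [bracket] = (1361/π) × 1.085718 = 470.35 W/m².
Ratio Q̄_A / Q̄_B = 169.52 / 470.35 = 0.3604.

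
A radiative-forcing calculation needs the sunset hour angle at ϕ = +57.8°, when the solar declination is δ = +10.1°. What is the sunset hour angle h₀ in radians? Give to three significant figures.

h₀ = 1.86 rad

cos h₀ = −tan ϕ · tan δ = −tan(+57.8°) × tan(+10.100°) = -0.2829, so h₀ = 1.8576 rad = 106.43°.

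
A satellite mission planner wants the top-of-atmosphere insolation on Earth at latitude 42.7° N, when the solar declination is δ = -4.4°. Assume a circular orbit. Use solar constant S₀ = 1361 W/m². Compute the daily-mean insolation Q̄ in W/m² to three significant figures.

cos H₀ = −tan(+42.7°) tan(-4.400°) = 0.0710, H₀ = 1.4997 rad.
Bracket: H₀ sin φ sin δ + cos φ cos δ sin H₀ = 1.4997×0.67816×-0.07672 + 0.73491×0.99705×0.99748 = -0.078027 + 0.730896 = 0.652869.
Q̄ = (S₀/π) × [bracket] = (1361/π) × 0.652869 = 282.8 W/m².

Q̄ ≈ 283 W/m²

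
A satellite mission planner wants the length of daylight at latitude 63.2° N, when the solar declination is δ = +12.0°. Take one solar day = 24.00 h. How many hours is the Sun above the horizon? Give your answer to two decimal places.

15.32 h

cos H₀ = −tan φ · tan δ = −tan(+63.2°) × tan(+12.000°) = -0.4208, so H₀ = 2.0051 rad = 114.88°.
Daylight = 2H₀/(2π) × 24.00 h = (2.0051/π) × 24.00 = 15.32 h.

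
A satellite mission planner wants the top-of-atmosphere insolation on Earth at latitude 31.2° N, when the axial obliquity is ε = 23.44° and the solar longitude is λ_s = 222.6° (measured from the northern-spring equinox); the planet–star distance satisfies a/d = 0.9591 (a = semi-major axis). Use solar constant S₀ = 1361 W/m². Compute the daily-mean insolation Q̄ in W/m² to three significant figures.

Q̄ ≈ 246 W/m²

Solar declination: sin δ = sin ε · sin λ_s = sin 23.44° × sin 222.6° = -0.26925, so δ = -15.620°.
cos H₀ = −tan(+31.2°) tan(-15.620°) = 0.1693, H₀ = 1.4007 rad.
Bracket: H₀ sin φ sin δ + cos φ cos δ sin H₀ = 1.4007×0.51803×-0.26925 + 0.85536×0.96307×0.98556 = -0.195369 + 0.811876 = 0.616507.
Inverse-square distance factor (a/d)² = 0.9591² = 0.919873.
Q̄ = (S₀/π) × 0.919873 × [bracket] = (1361/π) × 0.919873 × 0.616507 = 245.7 W/m².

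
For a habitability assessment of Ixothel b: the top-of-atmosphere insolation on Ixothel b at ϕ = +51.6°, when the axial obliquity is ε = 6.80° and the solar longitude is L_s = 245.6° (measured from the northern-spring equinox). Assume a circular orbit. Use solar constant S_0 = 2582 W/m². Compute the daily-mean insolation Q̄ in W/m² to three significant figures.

Q̄ ≈ 403 W/m²

Solar declination: sin δ = sin ε · sin L_s = sin 6.80° × sin 245.6° = -0.10783, so δ = -6.190°.
cos h₀ = −tan(+51.6°) tan(-6.190°) = 0.1368, h₀ = 1.4335 rad.
Bracket: h₀ sin ϕ sin δ + cos ϕ cos δ sin h₀ = 1.4335×0.78369×-0.10783 + 0.62115×0.99417×0.99059 = -0.121138 + 0.611718 = 0.490580.
Q̄ = (S_0/π) × [bracket] = (2582/π) × 0.490580 = 403.2 W/m².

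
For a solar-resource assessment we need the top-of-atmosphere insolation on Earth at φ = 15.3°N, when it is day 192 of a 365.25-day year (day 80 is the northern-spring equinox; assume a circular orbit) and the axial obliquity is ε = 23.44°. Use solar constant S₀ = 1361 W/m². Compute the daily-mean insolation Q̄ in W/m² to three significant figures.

Solar longitude: λ_s = 360° × (192 − 80)/365.25 = 110.390°.
sin δ = sin 23.44° × sin 110.390° = 0.37286, so δ = +21.892°.
cos H₀ = −tan(+15.3°) tan(+21.892°) = -0.1099, H₀ = 1.6810 rad.
Bracket: H₀ sin φ sin δ + cos φ cos δ sin H₀ = 1.6810×0.26387×0.37286 + 0.96456×0.92789×0.99394 = 0.165388 + 0.889582 = 1.054970.
Q̄ = (S₀/π) × [bracket] = (1361/π) × 1.054970 = 457.0 W/m².

Q̄ ≈ 457 W/m²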